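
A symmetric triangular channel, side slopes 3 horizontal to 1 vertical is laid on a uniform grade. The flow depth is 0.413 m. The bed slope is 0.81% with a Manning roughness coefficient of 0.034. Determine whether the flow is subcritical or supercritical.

For a triangular section with side slope z = 3: A = zy² = 3×0.413² = 0.5117 m²; P = 2y√(1+z²) = 2×0.413×3.162 = 2.612 m.
Hydraulic radius R = A/P = 0.5117/2.612 = 0.1959 m.
V = (1/n) R^(2/3) √S = (1/0.034) × 0.1959^(2/3) × √0.0081 = 0.8929 m/s. Hydraulic depth D_h = A/T = 0.5117/2.478 = 0.2065 m.
Froude number Fr = V/√(g·D_h) = 0.8929/√(9.81×0.2065) = 0.627, which is less than 1, so the flow is subcritical.

subcritical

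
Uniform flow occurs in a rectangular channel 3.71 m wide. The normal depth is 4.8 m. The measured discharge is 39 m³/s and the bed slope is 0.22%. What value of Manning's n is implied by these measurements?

n = 0.026

Flow area A = b·y = 3.71 × 4.8 = 17.81 m². Wetted perimeter P = b + 2y = 3.71 + 2×4.8 = 13.31 m.
Hydraulic radius R = A/P = 17.81/13.31 = 1.338 m.
Rearranging Manning's equation: n = (1/Q) A R^(2/3) S^(1/2) = (1/39) × 17.81 × 1.338^(2/3) × √0.0022 = 0.026.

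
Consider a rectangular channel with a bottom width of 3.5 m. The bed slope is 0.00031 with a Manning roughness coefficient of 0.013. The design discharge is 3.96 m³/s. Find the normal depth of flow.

Manning's equation rearranged: A R^(2/3) = nQ / (1·√S) = 0.013 × 3.96 / (√0.00031) = 2.924.
Try y = 1.3 m: A R^(2/3) = 3.742 — over.
Try y = 0.771 m: A R^(2/3) = 1.779 — short.
Try y = 1.09 m: A R^(2/3) = 2.926 — close enough.

y_n = 1.09 m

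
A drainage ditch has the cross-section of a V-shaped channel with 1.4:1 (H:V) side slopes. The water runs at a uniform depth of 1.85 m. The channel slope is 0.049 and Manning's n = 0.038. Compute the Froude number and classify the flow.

For a triangular section with side slope z = 1.4: A = zy² = 1.4×1.85² = 4.792 m²; P = 2y√(1+z²) = 2×1.85×1.72 = 6.366 m.
Hydraulic radius R = A/P = 4.792/6.366 = 0.7527 m.
V = (1/n) R^(2/3) √S = (1/0.038) × 0.7527^(2/3) × √0.049 = 4.82 m/s. Hydraulic depth D_h = A/T = 4.792/5.18 = 0.925 m.
Froude number Fr = V/√(g·D_h) = 4.82/√(9.81×0.925) = 1.6, which is greater than 1, so the flow is supercritical.

supercritical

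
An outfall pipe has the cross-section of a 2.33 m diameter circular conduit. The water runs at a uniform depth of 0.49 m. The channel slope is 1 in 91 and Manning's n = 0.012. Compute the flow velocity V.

V = 3.86 m/s

For a circular section of diameter D = 2.33 m at depth y = 0.49 m, the central angle is θ = 2 arccos(1 − 2y/D) = 1.906 rad. Then A = (D²/8)(θ − sin θ) = 0.6522 m² and P = Dθ/2 = 2.22 m.
Hydraulic radius R = A/P = 0.6522/2.22 = 0.2938 m.
From Manning's equation, V = (1/n) R^(2/3) S^(1/2) = (1/0.012) × 0.2938^(2/3) × 0.01099^(1/2) = 3.86 m/s.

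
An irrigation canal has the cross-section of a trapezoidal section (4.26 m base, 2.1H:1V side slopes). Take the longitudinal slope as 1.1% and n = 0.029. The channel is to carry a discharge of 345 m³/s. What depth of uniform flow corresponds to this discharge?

Manning's equation rearranged: A R^(2/3) = nQ / (1·√S) = 0.029 × 345 / (√0.011) = 95.39.
Try y = 5.21 m: A R^(2/3) = 156.6 — high.
Try y = 3.03 m: A R^(2/3) = 46.81 — low.
Try y = 4.19 m: A R^(2/3) = 95.44 — matches.

y_n = 4.19 m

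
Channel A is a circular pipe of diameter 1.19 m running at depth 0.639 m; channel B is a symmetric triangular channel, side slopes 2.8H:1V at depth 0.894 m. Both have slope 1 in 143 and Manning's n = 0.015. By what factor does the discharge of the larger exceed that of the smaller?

Channel A: For a circular section of diameter D = 1.19 m at depth y = 0.639 m, the central angle is θ = 2 arccos(1 − 2y/D) = 3.29 rad. Then A = (D²/8)(θ − sin θ) = 0.6084 m² and P = Dθ/2 = 1.957 m. Hydraulic radius R = A/P = 0.6084/1.957 = 0.3108 m. Q_A = (1/0.015)·0.6084·0.3108^(2/3)·√0.006993 = 1.556 m³/s.
Channel B: For a triangular section with side slope z = 2.8: A = zy² = 2.8×0.894² = 2.238 m²; P = 2y√(1+z²) = 2×0.894×2.973 = 5.316 m. Hydraulic radius R = A/P = 2.238/5.316 = 0.421 m. Q_B = (1/0.015)·2.238·0.421^(2/3)·√0.006993 = 7.008 m³/s.
The larger discharge is 7.008 m³/s and the smaller is 1.556 m³/s; the ratio is 4.5.

4.5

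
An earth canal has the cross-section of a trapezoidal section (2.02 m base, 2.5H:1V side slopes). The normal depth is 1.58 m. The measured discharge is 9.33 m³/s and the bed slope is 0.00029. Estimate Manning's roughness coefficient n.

With bottom width b = 2.02 m and side slope z = 2.5: A = (b + zy)y = (2.02 + 2.5×1.58)×1.58 = 9.433 m²; P = b + 2y√(1+z²) = 2.02 + 2×1.58×2.693 = 10.53 m.
Hydraulic radius R = A/P = 9.433/10.53 = 0.8959 m.
Rearranging Manning's equation: n = (1/Q) A R^(2/3) S^(1/2) = (1/9.33) × 9.433 × 0.8959^(2/3) × √0.00029 = 0.016.

n = 0.016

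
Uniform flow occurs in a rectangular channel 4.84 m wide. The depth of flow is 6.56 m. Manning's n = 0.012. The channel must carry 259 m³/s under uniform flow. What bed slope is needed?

Flow area A = b·y = 4.84 × 6.56 = 31.75 m². Wetted perimeter P = b + 2y = 4.84 + 2×6.56 = 17.96 m.
Hydraulic radius R = A/P = 31.75/17.96 = 1.768 m.
From Manning's equation, S = [nQ / (1 A R^(2/3))]² = [0.012 × 259 / (1 × 31.75 × 1.768^(2/3))]² = 0.00448.

S = 0.00448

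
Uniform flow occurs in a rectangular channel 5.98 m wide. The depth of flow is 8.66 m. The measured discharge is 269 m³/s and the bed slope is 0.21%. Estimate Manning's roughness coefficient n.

n = 0.015

Flow area A = b·y = 5.98 × 8.66 = 51.79 m². Wetted perimeter P = b + 2y = 5.98 + 2×8.66 = 23.3 m.
Hydraulic radius R = A/P = 51.79/23.3 = 2.223 m.
Rearranging Manning's equation: n = (1/Q) A R^(2/3) S^(1/2) = (1/269) × 51.79 × 2.223^(2/3) × √0.0021 = 0.015.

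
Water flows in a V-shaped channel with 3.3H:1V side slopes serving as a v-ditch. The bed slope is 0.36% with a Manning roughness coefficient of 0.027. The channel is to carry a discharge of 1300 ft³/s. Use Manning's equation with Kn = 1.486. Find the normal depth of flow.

y_n = 7.22 ft

Manning's equation rearranged: A R^(2/3) = nQ / (1.486·√S) = 0.027 × 1300 / (1.486 × √0.0036) = 393.7.
Try y = 8.94 ft: A R^(2/3) = 695 — high.
Try y = 5.38 ft: A R^(2/3) = 179.4 — low.
Try y = 7.22 ft: A R^(2/3) = 393.1 — close enough.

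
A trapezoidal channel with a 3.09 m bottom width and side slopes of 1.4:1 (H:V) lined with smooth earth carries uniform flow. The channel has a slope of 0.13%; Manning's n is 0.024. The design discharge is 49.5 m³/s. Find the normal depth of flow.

y_n = 3.12 m

Manning's equation rearranged: A R^(2/3) = nQ / (1·√S) = 0.024 × 49.5 / (√0.0013) = 32.95.
At y = 2.43 m: A R^(2/3) = 19.53 — too small.
At y = 3.89 m: A R^(2/3) = 52.98 — too large.
At y = 3.12 m: A R^(2/3) = 32.92 — matches.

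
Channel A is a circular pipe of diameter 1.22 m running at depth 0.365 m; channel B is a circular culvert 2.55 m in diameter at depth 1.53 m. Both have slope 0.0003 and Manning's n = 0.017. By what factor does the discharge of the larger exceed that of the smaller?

24.6

Channel A: For a circular section of diameter D = 1.22 m at depth y = 0.365 m, the central angle is θ = 2 arccos(1 − 2y/D) = 2.315 rad. Then A = (D²/8)(θ − sin θ) = 0.2938 m² and P = Dθ/2 = 1.412 m. Hydraulic radius R = A/P = 0.2938/1.412 = 0.2081 m. Q_A = (1/0.017)·0.2938·0.2081^(2/3)·√0.0003 = 0.1051 m³/s.
Channel B: For a circular section of diameter D = 2.55 m at depth y = 1.53 m, the central angle is θ = 2 arccos(1 − 2y/D) = 3.544 rad. Then A = (D²/8)(θ − sin θ) = 3.199 m² and P = Dθ/2 = 4.519 m. Hydraulic radius R = A/P = 3.199/4.519 = 0.708 m. Q_B = (1/0.017)·3.199·0.708^(2/3)·√0.0003 = 2.589 m³/s.
The larger discharge is 2.589 m³/s and the smaller is 0.1051 m³/s; the ratio is 24.6.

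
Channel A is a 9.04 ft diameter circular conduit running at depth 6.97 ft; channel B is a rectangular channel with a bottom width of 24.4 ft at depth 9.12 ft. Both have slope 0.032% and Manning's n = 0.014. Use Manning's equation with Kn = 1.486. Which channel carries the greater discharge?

Channel A: For a circular section of diameter D = 9.04 ft at depth y = 6.97 ft, the central angle is θ = 2 arccos(1 − 2y/D) = 4.287 rad. Then A = (D²/8)(θ − sin θ) = 53.1 ft² and P = Dθ/2 = 19.38 ft. Hydraulic radius R = A/P = 53.1/19.38 = 2.74 ft. Q_A = (1.486/0.014)·53.1·2.74^(2/3)·√0.00032 = 197.4 ft³/s.
Channel B: Flow area A = b·y = 24.4 × 9.12 = 222.5 ft². Wetted perimeter P = b + 2y = 24.4 + 2×9.12 = 42.64 ft. Hydraulic radius R = A/P = 222.5/42.64 = 5.219 ft. Q_B = (1.486/0.014)·222.5·5.219^(2/3)·√0.00032 = 1271 ft³/s.
Q_A = 197.4 ft³/s vs Q_B = 1271 ft³/s, so channel B carries more.

channel B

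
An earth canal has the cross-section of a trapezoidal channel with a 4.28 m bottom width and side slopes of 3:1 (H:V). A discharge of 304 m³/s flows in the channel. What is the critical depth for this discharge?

y_c = 3.97 m

At critical depth, Q² T / (g A³) = 1, i.e. A³/T = Q²/g = 304²/9.81 = 9421.
Trying y = 2.86 m: A³/T = 2321 — too small.
Trying y = 4.43 m: A³/T = 15280 — too large.
Trying y = 3.97 m: A³/T = 9449 — matches.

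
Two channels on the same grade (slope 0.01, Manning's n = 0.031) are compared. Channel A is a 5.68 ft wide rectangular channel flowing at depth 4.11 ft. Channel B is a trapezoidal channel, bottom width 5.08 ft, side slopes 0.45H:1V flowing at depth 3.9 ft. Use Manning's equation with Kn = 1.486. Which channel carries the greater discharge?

channel B

Channel A: Flow area A = b·y = 5.68 × 4.11 = 23.34 ft². Wetted perimeter P = b + 2y = 5.68 + 2×4.11 = 13.9 ft. Hydraulic radius R = A/P = 23.34/13.9 = 1.679 ft. Q_A = (1.486/0.031)·23.34·1.679^(2/3)·√0.01 = 158.1 ft³/s.
Channel B: With bottom width b = 5.08 ft and side slope z = 0.45: A = (b + zy)y = (5.08 + 0.45×3.9)×3.9 = 26.66 ft²; P = b + 2y√(1+z²) = 5.08 + 2×3.9×1.097 = 13.63 ft. Hydraulic radius R = A/P = 26.66/13.63 = 1.955 ft. Q_B = (1.486/0.031)·26.66·1.955^(2/3)·√0.01 = 199.8 ft³/s.
Q_A = 158.1 ft³/s vs Q_B = 199.8 ft³/s, so channel B carries more.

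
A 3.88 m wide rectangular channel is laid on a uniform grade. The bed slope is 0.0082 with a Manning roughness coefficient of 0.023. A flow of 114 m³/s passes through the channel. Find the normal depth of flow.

Manning's equation rearranged: A R^(2/3) = nQ / (1·√S) = 0.023 × 114 / (√0.0082) = 28.96.
Try y = 4.96 m: A R^(2/3) = 24.02 — too small.
Try y = 6.82 m: A R^(2/3) = 34.83 — too large.
Try y = 5.81 m: A R^(2/3) = 28.94 — matches.

y_n = 5.81 m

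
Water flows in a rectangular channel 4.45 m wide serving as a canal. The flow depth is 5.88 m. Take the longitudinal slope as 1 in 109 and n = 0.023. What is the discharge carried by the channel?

Flow area A = b·y = 4.45 × 5.88 = 26.17 m². Wetted perimeter P = b + 2y = 4.45 + 2×5.88 = 16.21 m.
Hydraulic radius R = A/P = 26.17/16.21 = 1.614 m.
Manning's equation: Q = (1/n) A R^(2/3) S^(1/2) = (1/0.023) × 26.17 × 1.614^(2/3) × 0.009174^(1/2) = 150 m³/s.

Q = 150 m³/s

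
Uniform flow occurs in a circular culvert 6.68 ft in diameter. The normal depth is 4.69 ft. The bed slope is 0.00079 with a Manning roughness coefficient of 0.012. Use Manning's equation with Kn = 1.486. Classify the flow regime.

For a circular section of diameter D = 6.68 ft at depth y = 4.69 ft, the central angle is θ = 2 arccos(1 − 2y/D) = 3.974 rad. Then A = (D²/8)(θ − sin θ) = 26.29 ft² and P = Dθ/2 = 13.27 ft.
Hydraulic radius R = A/P = 26.29/13.27 = 1.981 ft.
V = (1.486/n) R^(2/3) √S = (1.486/0.012) × 1.981^(2/3) × √0.00079 = 5.49 ft/s. Hydraulic depth D_h = A/T = 26.29/6.11 = 4.303 ft.
Froude number Fr = V/√(g·D_h) = 5.49/√(32.2×4.303) = 0.466, which is less than 1, so the flow is subcritical.

subcritical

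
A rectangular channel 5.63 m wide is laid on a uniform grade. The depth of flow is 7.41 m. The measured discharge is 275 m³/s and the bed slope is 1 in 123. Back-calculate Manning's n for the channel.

Flow area A = b·y = 5.63 × 7.41 = 41.72 m². Wetted perimeter P = b + 2y = 5.63 + 2×7.41 = 20.45 m.
Hydraulic radius R = A/P = 41.72/20.45 = 2.04 m.
Rearranging Manning's equation: n = (1/Q) A R^(2/3) S^(1/2) = (1/275) × 41.72 × 2.04^(2/3) × √0.00813 = 0.022.

n = 0.022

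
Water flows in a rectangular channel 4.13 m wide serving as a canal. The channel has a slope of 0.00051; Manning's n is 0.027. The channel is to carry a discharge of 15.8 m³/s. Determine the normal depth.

y_n = 3.77 m

Manning's equation rearranged: A R^(2/3) = nQ / (1·√S) = 0.027 × 15.8 / (√0.00051) = 18.89.
Try y = 3.28 m: A R^(2/3) = 15.86 — low.
Try y = 4.4 m: A R^(2/3) = 22.8 — high.
Try y = 3.77 m: A R^(2/3) = 18.87 — ≈ 18.89.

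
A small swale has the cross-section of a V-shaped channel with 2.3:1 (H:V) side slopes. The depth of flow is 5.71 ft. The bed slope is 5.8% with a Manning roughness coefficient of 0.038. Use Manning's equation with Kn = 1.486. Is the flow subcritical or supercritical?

supercritical

For a triangular section with side slope z = 2.3: A = zy² = 2.3×5.71² = 74.99 ft²; P = 2y√(1+z²) = 2×5.71×2.508 = 28.64 ft.
Hydraulic radius R = A/P = 74.99/28.64 = 2.618 ft.
V = (1.486/n) R^(2/3) √S = (1.486/0.038) × 2.618^(2/3) × √0.058 = 17.89 ft/s. Hydraulic depth D_h = A/T = 74.99/26.27 = 2.855 ft.
Froude number Fr = V/√(g·D_h) = 17.89/√(32.2×2.855) = 1.87, which is greater than 1, so the flow is supercritical.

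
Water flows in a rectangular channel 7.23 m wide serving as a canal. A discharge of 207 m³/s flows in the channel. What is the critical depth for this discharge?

y_c = 4.37 m

For a rectangular channel, critical depth y_c = (q²/g)^(1/3) where q = Q/b = 207/7.23 = 28.63 m²/s.
So y_c = (28.63²/9.81)^(1/3) = 4.37 m.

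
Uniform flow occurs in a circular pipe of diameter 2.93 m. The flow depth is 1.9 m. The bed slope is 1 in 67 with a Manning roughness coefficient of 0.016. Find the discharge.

For a circular section of diameter D = 2.93 m at depth y = 1.9 m, the central angle is θ = 2 arccos(1 − 2y/D) = 3.745 rad. Then A = (D²/8)(θ − sin θ) = 4.627 m² and P = Dθ/2 = 5.486 m.
Hydraulic radius R = A/P = 4.627/5.486 = 0.8434 m.
Manning's equation: Q = (1/n) A R^(2/3) S^(1/2) = (1/0.016) × 4.627 × 0.8434^(2/3) × 0.01493^(1/2) = 31.5 m³/s.

Q = 31.5 m³/s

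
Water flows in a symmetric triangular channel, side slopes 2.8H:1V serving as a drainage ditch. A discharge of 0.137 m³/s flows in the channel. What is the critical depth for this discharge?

y_c = 0.218 m

At critical depth, Q² T / (g A³) = 1, i.e. A³/T = Q²/g = 0.137²/9.81 = 0.001913.
Trying y = 0.241 m: A³/T = 0.003187 — high.
Trying y = 0.168 m: A³/T = 0.0005246 — low.
Trying y = 0.218 m: A³/T = 0.00193 — matches.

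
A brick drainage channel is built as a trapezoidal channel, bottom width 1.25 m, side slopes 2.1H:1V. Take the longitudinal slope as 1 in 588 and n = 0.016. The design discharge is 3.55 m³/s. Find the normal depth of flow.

y_n = 0.789 m

Manning's equation rearranged: A R^(2/3) = nQ / (1·√S) = 0.016 × 3.55 / (√0.001701) = 1.377.
Trying y = 0.913 m: A R^(2/3) = 1.884 — over.
Trying y = 0.789 m: A R^(2/3) = 1.379 — ≈ 1.377.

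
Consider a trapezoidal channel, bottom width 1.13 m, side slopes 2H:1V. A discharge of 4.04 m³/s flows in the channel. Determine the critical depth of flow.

At critical depth, Q² T / (g A³) = 1, i.e. A³/T = Q²/g = 4.04²/9.81 = 1.664.
Try y = 0.644 m: A³/T = 1.019 — too small.
Try y = 0.729 m: A³/T = 1.66 — ≈ 1.664.

y_c = 0.729 m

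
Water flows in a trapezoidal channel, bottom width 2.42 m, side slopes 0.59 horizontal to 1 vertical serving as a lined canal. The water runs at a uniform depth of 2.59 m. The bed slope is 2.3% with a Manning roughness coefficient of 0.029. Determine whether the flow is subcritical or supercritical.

supercritical

With bottom width b = 2.42 m and side slope z = 0.59: A = (b + zy)y = (2.42 + 0.59×2.59)×2.59 = 10.23 m²; P = b + 2y√(1+z²) = 2.42 + 2×2.59×1.161 = 8.434 m.
Hydraulic radius R = A/P = 10.23/8.434 = 1.212 m.
V = (1/n) R^(2/3) √S = (1/0.029) × 1.212^(2/3) × √0.023 = 5.946 m/s. Hydraulic depth D_h = A/T = 10.23/5.476 = 1.867 m.
Froude number Fr = V/√(g·D_h) = 5.946/√(9.81×1.867) = 1.39, which is greater than 1, so the flow is supercritical.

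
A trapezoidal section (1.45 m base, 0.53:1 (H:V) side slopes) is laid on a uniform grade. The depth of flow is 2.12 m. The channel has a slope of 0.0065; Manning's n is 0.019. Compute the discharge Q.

Q = 21.1 m³/s

With bottom width b = 1.45 m and side slope z = 0.53: A = (b + zy)y = (1.45 + 0.53×2.12)×2.12 = 5.456 m²; P = b + 2y√(1+z²) = 1.45 + 2×2.12×1.132 = 6.249 m.
Hydraulic radius R = A/P = 5.456/6.249 = 0.8731 m.
Manning's equation: Q = (1/n) A R^(2/3) S^(1/2) = (1/0.019) × 5.456 × 0.8731^(2/3) × 0.0065^(1/2) = 21.1 m³/s.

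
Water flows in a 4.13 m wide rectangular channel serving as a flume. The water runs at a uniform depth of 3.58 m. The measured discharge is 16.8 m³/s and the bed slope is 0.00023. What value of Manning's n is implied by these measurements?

n = 0.016

Flow area A = b·y = 4.13 × 3.58 = 14.79 m². Wetted perimeter P = b + 2y = 4.13 + 2×3.58 = 11.29 m.
Hydraulic radius R = A/P = 14.79/11.29 = 1.31 m.
Rearranging Manning's equation: n = (1/Q) A R^(2/3) S^(1/2) = (1/16.8) × 14.79 × 1.31^(2/3) × √0.00023 = 0.016.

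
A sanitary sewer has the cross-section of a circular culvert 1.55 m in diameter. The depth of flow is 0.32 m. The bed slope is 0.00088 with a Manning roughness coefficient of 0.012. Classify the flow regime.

subcritical

For a circular section of diameter D = 1.55 m at depth y = 0.32 m, the central angle is θ = 2 arccos(1 − 2y/D) = 1.887 rad. Then A = (D²/8)(θ − sin θ) = 0.2811 m² and P = Dθ/2 = 1.462 m.
Hydraulic radius R = A/P = 0.2811/1.462 = 0.1923 m.
V = (1/n) R^(2/3) √S = (1/0.012) × 0.1923^(2/3) × √0.00088 = 0.8235 m/s. Hydraulic depth D_h = A/T = 0.2811/1.255 = 0.2241 m.
Froude number Fr = V/√(g·D_h) = 0.8235/√(9.81×0.2241) = 0.555, which is less than 1, so the flow is subcritical.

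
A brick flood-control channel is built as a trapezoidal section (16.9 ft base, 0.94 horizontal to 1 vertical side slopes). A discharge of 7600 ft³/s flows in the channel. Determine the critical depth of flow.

At critical depth, Q² T / (g A³) = 1, i.e. A³/T = Q²/g = 7600²/32.2 = 1794000.
Try y = 16.2 ft: A³/T = 2977000 — high.
Try y = 14.1 ft: A³/T = 1771000 — matches.

y_c = 14.1 ft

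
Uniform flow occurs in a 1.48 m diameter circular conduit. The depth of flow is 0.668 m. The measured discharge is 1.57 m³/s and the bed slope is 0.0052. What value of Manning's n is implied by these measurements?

n = 0.0171

For a circular section of diameter D = 1.48 m at depth y = 0.668 m, the central angle is θ = 2 arccos(1 − 2y/D) = 2.947 rad. Then A = (D²/8)(θ − sin θ) = 0.7538 m² and P = Dθ/2 = 2.181 m.
Hydraulic radius R = A/P = 0.7538/2.181 = 0.3457 m.
Rearranging Manning's equation: n = (1/Q) A R^(2/3) S^(1/2) = (1/1.57) × 0.7538 × 0.3457^(2/3) × √0.0052 = 0.0171.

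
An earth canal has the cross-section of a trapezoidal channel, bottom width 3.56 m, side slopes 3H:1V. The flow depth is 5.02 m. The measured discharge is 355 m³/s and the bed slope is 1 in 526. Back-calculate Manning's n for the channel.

With bottom width b = 3.56 m and side slope z = 3: A = (b + zy)y = (3.56 + 3×5.02)×5.02 = 93.47 m²; P = b + 2y√(1+z²) = 3.56 + 2×5.02×3.162 = 35.31 m.
Hydraulic radius R = A/P = 93.47/35.31 = 2.647 m.
Rearranging Manning's equation: n = (1/Q) A R^(2/3) S^(1/2) = (1/355) × 93.47 × 2.647^(2/3) × √0.001901 = 0.022.

n = 0.022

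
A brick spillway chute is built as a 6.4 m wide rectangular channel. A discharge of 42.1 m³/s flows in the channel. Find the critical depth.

y_c = 1.64 m

For a rectangular channel, critical depth y_c = (q²/g)^(1/3) where q = Q/b = 42.1/6.4 = 6.578 m²/s.
So y_c = (6.578²/9.81)^(1/3) = 1.64 m.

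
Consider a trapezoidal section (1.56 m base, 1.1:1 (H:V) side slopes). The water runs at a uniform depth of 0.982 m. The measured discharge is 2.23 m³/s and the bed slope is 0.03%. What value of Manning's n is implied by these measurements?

n = 0.014

With bottom width b = 1.56 m and side slope z = 1.1: A = (b + zy)y = (1.56 + 1.1×0.982)×0.982 = 2.593 m²; P = b + 2y√(1+z²) = 1.56 + 2×0.982×1.487 = 4.48 m.
Hydraulic radius R = A/P = 2.593/4.48 = 0.5788 m.
Rearranging Manning's equation: n = (1/Q) A R^(2/3) S^(1/2) = (1/2.23) × 2.593 × 0.5788^(2/3) × √0.0003 = 0.014.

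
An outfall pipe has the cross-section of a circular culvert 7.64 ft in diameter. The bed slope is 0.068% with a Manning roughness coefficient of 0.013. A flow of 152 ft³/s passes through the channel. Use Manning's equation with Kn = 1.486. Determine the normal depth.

Manning's equation rearranged: A R^(2/3) = nQ / (1.486·√S) = 0.013 × 152 / (1.486 × √0.00068) = 50.99.
At y = 3.64 ft: A R^(2/3) = 32.48 — short.
At y = 5.5 ft: A R^(2/3) = 61.24 — over.
At y = 4.81 ft: A R^(2/3) = 50.97 — close enough.

y_n = 4.81 ft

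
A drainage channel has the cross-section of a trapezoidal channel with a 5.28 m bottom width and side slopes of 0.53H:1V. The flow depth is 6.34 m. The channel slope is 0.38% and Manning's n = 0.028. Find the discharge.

Q = 239 m³/s

With bottom width b = 5.28 m and side slope z = 0.53: A = (b + zy)y = (5.28 + 0.53×6.34)×6.34 = 54.78 m²; P = b + 2y√(1+z²) = 5.28 + 2×6.34×1.132 = 19.63 m.
Hydraulic radius R = A/P = 54.78/19.63 = 2.79 m.
Manning's equation: Q = (1/n) A R^(2/3) S^(1/2) = (1/0.028) × 54.78 × 2.79^(2/3) × 0.0038^(1/2) = 239 m³/s.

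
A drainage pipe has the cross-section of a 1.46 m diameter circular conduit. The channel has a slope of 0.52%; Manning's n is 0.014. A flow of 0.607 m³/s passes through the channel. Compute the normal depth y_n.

Manning's equation rearranged: A R^(2/3) = nQ / (1·√S) = 0.014 × 0.607 / (√0.0052) = 0.1178.
Try y = 0.443 m: A R^(2/3) = 0.1712 — over.
Try y = 0.293 m: A R^(2/3) = 0.0754 — short.
Try y = 0.366 m: A R^(2/3) = 0.1178 — ≈ 0.1178.

y_n = 0.366 m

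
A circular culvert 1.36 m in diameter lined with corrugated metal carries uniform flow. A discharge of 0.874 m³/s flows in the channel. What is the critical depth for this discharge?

y_c = 0.486 m

At critical depth, Q² T / (g A³) = 1, i.e. A³/T = Q²/g = 0.874²/9.81 = 0.07787.
Try y = 0.596 m: A³/T = 0.1702 — over.
Try y = 0.388 m: A³/T = 0.03251 — short.
Try y = 0.486 m: A³/T = 0.07769 — close enough.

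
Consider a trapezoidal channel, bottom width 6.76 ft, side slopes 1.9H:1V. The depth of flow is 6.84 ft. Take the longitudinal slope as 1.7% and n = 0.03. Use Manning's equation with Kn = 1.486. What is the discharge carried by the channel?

With bottom width b = 6.76 ft and side slope z = 1.9: A = (b + zy)y = (6.76 + 1.9×6.84)×6.84 = 135.1 ft²; P = b + 2y√(1+z²) = 6.76 + 2×6.84×2.147 = 36.13 ft.
Hydraulic radius R = A/P = 135.1/36.13 = 3.74 ft.
Manning's equation: Q = (1.486/n) A R^(2/3) S^(1/2) = (1.486/0.03) × 135.1 × 3.74^(2/3) × 0.017^(1/2) = 2100 ft³/s.

Q = 2100 ft³/s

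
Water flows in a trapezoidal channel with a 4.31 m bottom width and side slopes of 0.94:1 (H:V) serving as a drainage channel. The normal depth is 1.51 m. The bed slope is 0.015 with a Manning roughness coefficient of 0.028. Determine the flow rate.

With bottom width b = 4.31 m and side slope z = 0.94: A = (b + zy)y = (4.31 + 0.94×1.51)×1.51 = 8.651 m²; P = b + 2y√(1+z²) = 4.31 + 2×1.51×1.372 = 8.455 m.
Hydraulic radius R = A/P = 8.651/8.455 = 1.023 m.
Manning's equation: Q = (1/n) A R^(2/3) S^(1/2) = (1/0.028) × 8.651 × 1.023^(2/3) × 0.015^(1/2) = 38.4 m³/s.

Q = 38.4 m³/s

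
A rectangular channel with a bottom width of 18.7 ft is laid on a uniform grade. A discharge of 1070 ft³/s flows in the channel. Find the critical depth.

y_c = 4.67 ft

For a rectangular channel, critical depth y_c = (q²/g)^(1/3) where q = Q/b = 1070/18.7 = 57.22 ft²/s.
So y_c = (57.22²/32.2)^(1/3) = 4.67 ft.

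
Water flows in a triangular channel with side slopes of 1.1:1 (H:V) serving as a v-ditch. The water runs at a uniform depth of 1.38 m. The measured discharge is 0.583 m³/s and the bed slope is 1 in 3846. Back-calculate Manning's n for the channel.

n = 0.037

For a triangular section with side slope z = 1.1: A = zy² = 1.1×1.38² = 2.095 m²; P = 2y√(1+z²) = 2×1.38×1.487 = 4.103 m.
Hydraulic radius R = A/P = 2.095/4.103 = 0.5106 m.
Rearranging Manning's equation: n = (1/Q) A R^(2/3) S^(1/2) = (1/0.583) × 2.095 × 0.5106^(2/3) × √0.00026 = 0.037.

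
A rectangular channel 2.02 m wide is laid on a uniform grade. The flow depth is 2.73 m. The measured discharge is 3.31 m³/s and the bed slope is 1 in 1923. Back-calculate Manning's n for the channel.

Flow area A = b·y = 2.02 × 2.73 = 5.515 m². Wetted perimeter P = b + 2y = 2.02 + 2×2.73 = 7.48 m.
Hydraulic radius R = A/P = 5.515/7.48 = 0.7372 m.
Rearranging Manning's equation: n = (1/Q) A R^(2/3) S^(1/2) = (1/3.31) × 5.515 × 0.7372^(2/3) × √0.00052 = 0.031.

n = 0.031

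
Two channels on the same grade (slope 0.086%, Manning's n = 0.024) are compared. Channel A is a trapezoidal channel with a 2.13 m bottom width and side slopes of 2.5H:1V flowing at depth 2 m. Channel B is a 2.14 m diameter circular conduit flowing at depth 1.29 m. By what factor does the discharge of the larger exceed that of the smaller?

9.51

Channel A: With bottom width b = 2.13 m and side slope z = 2.5: A = (b + zy)y = (2.13 + 2.5×2)×2 = 14.26 m²; P = b + 2y√(1+z²) = 2.13 + 2×2×2.693 = 12.9 m. Hydraulic radius R = A/P = 14.26/12.9 = 1.105 m. Q_A = (1/0.024)·14.26·1.105^(2/3)·√0.00086 = 18.63 m³/s.
Channel B: For a circular section of diameter D = 2.14 m at depth y = 1.29 m, the central angle is θ = 2 arccos(1 − 2y/D) = 3.556 rad. Then A = (D²/8)(θ − sin θ) = 2.266 m² and P = Dθ/2 = 3.805 m. Hydraulic radius R = A/P = 2.266/3.805 = 0.5955 m. Q_B = (1/0.024)·2.266·0.5955^(2/3)·√0.00086 = 1.96 m³/s.
The larger discharge is 18.63 m³/s and the smaller is 1.96 m³/s; the ratio is 9.51.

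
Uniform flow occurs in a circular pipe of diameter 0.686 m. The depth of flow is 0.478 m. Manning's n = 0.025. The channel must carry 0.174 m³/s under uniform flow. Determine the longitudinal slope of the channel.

S = 0.0021

For a circular section of diameter D = 0.686 m at depth y = 0.478 m, the central angle is θ = 2 arccos(1 − 2y/D) = 3.951 rad. Then A = (D²/8)(θ − sin θ) = 0.275 m² and P = Dθ/2 = 1.355 m.
Hydraulic radius R = A/P = 0.275/1.355 = 0.2029 m.
From Manning's equation, S = [nQ / (1 A R^(2/3))]² = [0.025 × 0.174 / (1 × 0.275 × 0.2029^(2/3))]² = 0.0021.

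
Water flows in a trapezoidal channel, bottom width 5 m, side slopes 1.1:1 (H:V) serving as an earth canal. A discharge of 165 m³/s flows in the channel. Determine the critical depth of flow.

y_c = 3.66 m

At critical depth, Q² T / (g A³) = 1, i.e. A³/T = Q²/g = 165²/9.81 = 2775.
Try y = 4.49 m: A³/T = 5973 — too large.
Try y = 2.61 m: A³/T = 807.1 — too small.
Try y = 3.66 m: A³/T = 2762 — ≈ 2775.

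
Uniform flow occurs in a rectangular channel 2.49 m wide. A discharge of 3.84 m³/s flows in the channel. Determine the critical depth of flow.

For a rectangular channel, critical depth y_c = (q²/g)^(1/3) where q = Q/b = 3.84/2.49 = 1.542 m²/s.
So y_c = (1.542²/9.81)^(1/3) = 0.624 m.

y_c = 0.624 m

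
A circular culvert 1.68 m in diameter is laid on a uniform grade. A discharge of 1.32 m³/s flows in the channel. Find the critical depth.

y_c = 0.566 m

At critical depth, Q² T / (g A³) = 1, i.e. A³/T = Q²/g = 1.32²/9.81 = 0.1776.
Trying y = 0.649 m: A³/T = 0.3017 — too large.
Trying y = 0.566 m: A³/T = 0.178 — ≈ 0.1776.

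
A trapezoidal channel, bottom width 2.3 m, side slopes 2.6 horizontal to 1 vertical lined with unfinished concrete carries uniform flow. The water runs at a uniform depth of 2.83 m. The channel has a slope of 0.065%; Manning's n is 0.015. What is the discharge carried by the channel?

Q = 61.2 m³/s

With bottom width b = 2.3 m and side slope z = 2.6: A = (b + zy)y = (2.3 + 2.6×2.83)×2.83 = 27.33 m²; P = b + 2y√(1+z²) = 2.3 + 2×2.83×2.786 = 18.07 m.
Hydraulic radius R = A/P = 27.33/18.07 = 1.513 m.
Manning's equation: Q = (1/n) A R^(2/3) S^(1/2) = (1/0.015) × 27.33 × 1.513^(2/3) × 0.00065^(1/2) = 61.2 m³/s.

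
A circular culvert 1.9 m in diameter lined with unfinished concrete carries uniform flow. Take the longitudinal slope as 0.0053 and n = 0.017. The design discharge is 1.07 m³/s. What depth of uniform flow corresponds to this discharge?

Manning's equation rearranged: A R^(2/3) = nQ / (1·√S) = 0.017 × 1.07 / (√0.0053) = 0.2499.
Trying y = 0.381 m: A R^(2/3) = 0.152 — too small.
Trying y = 0.621 m: A R^(2/3) = 0.3986 — too large.
Trying y = 0.488 m: A R^(2/3) = 0.2494 — close enough.

y_n = 0.488 m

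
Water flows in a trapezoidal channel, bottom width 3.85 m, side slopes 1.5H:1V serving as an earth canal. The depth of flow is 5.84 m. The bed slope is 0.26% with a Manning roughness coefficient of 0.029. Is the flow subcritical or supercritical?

With bottom width b = 3.85 m and side slope z = 1.5: A = (b + zy)y = (3.85 + 1.5×5.84)×5.84 = 73.64 m²; P = b + 2y√(1+z²) = 3.85 + 2×5.84×1.803 = 24.91 m.
Hydraulic radius R = A/P = 73.64/24.91 = 2.957 m.
V = (1/n) R^(2/3) √S = (1/0.029) × 2.957^(2/3) × √0.0026 = 3.622 m/s. Hydraulic depth D_h = A/T = 73.64/21.37 = 3.446 m.
Froude number Fr = V/√(g·D_h) = 3.622/√(9.81×3.446) = 0.623, which is less than 1, so the flow is subcritical.

subcritical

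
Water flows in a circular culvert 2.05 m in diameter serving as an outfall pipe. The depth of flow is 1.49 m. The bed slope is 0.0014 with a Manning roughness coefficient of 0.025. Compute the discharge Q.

Q = 2.78 m³/s

For a circular section of diameter D = 2.05 m at depth y = 1.49 m, the central angle is θ = 2 arccos(1 − 2y/D) = 4.083 rad. Then A = (D²/8)(θ − sin θ) = 2.57 m² and P = Dθ/2 = 4.185 m.
Hydraulic radius R = A/P = 2.57/4.185 = 0.614 m.
Manning's equation: Q = (1/n) A R^(2/3) S^(1/2) = (1/0.025) × 2.57 × 0.614^(2/3) × 0.0014^(1/2) = 2.78 m³/s.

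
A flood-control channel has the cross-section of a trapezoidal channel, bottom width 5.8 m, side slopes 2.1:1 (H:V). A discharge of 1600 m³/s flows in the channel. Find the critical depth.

At critical depth, Q² T / (g A³) = 1, i.e. A³/T = Q²/g = 1600²/9.81 = 261000.
Trying y = 10.4 m: A³/T = 480000 — high.
Trying y = 7.25 m: A³/T = 97700 — low.
Trying y = 9.07 m: A³/T = 260800 — close enough.

y_c = 9.07 m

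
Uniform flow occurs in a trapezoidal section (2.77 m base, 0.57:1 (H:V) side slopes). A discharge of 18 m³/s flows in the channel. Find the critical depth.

At critical depth, Q² T / (g A³) = 1, i.e. A³/T = Q²/g = 18²/9.81 = 33.03.
Trying y = 1.25 m: A³/T = 19.66 — too small.
Trying y = 1.76 m: A³/T = 61.32 — too large.
Trying y = 1.46 m: A³/T = 32.8 — matches.

y_c = 1.46 m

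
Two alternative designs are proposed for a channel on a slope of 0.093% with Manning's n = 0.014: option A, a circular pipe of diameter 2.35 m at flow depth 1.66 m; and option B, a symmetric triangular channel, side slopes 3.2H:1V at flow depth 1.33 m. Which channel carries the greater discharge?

channel B

Channel A: For a circular section of diameter D = 2.35 m at depth y = 1.66 m, the central angle is θ = 2 arccos(1 − 2y/D) = 3.993 rad. Then A = (D²/8)(θ − sin θ) = 3.275 m² and P = Dθ/2 = 4.691 m. Hydraulic radius R = A/P = 3.275/4.691 = 0.6981 m. Q_A = (1/0.014)·3.275·0.6981^(2/3)·√0.00093 = 5.615 m³/s.
Channel B: For a triangular section with side slope z = 3.2: A = zy² = 3.2×1.33² = 5.66 m²; P = 2y√(1+z²) = 2×1.33×3.353 = 8.918 m. Hydraulic radius R = A/P = 5.66/8.918 = 0.6347 m. Q_B = (1/0.014)·5.66·0.6347^(2/3)·√0.00093 = 9.107 m³/s.
Q_A = 5.615 m³/s vs Q_B = 9.107 m³/s, so channel B carries more.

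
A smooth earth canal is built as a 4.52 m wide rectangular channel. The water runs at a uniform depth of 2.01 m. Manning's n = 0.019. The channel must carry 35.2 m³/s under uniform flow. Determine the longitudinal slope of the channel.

Flow area A = b·y = 4.52 × 2.01 = 9.085 m². Wetted perimeter P = b + 2y = 4.52 + 2×2.01 = 8.54 m.
Hydraulic radius R = A/P = 9.085/8.54 = 1.064 m.
From Manning's equation, S = [nQ / (1 A R^(2/3))]² = [0.019 × 35.2 / (1 × 9.085 × 1.064^(2/3))]² = 0.00499.

S = 0.00499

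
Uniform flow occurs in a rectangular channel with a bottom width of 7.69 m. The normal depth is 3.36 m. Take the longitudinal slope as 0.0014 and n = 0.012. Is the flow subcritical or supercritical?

subcritical

Flow area A = b·y = 7.69 × 3.36 = 25.84 m². Wetted perimeter P = b + 2y = 7.69 + 2×3.36 = 14.41 m.
Hydraulic radius R = A/P = 25.84/14.41 = 1.793 m.
V = (1/n) R^(2/3) √S = (1/0.012) × 1.793^(2/3) × √0.0014 = 4.602 m/s. Hydraulic depth D_h = A/T = 25.84/7.69 = 3.36 m.
Froude number Fr = V/√(g·D_h) = 4.602/√(9.81×3.36) = 0.802, which is less than 1, so the flow is subcritical.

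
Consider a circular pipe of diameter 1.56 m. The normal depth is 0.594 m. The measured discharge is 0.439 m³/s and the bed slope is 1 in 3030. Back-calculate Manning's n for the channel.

n = 0.013

For a circular section of diameter D = 1.56 m at depth y = 0.594 m, the central angle is θ = 2 arccos(1 − 2y/D) = 2.66 rad. Then A = (D²/8)(θ − sin θ) = 0.6683 m² and P = Dθ/2 = 2.075 m.
Hydraulic radius R = A/P = 0.6683/2.075 = 0.3221 m.
Rearranging Manning's equation: n = (1/Q) A R^(2/3) S^(1/2) = (1/0.439) × 0.6683 × 0.3221^(2/3) × √0.00033 = 0.013.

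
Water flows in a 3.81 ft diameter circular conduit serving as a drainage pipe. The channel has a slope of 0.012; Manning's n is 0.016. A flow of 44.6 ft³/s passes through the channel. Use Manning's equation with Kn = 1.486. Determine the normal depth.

Manning's equation rearranged: A R^(2/3) = nQ / (1.486·√S) = 0.016 × 44.6 / (1.486 × √0.012) = 4.384.
At y = 1.34 ft: A R^(2/3) = 2.929 — too small.
At y = 2.02 ft: A R^(2/3) = 6.088 — too large.
At y = 1.67 ft: A R^(2/3) = 4.388 — ≈ 4.384.

y_n = 1.67 ft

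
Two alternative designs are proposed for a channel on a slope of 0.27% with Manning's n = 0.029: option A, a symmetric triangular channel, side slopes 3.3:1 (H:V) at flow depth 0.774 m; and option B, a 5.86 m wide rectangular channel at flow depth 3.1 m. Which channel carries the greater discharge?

Channel A: For a triangular section with side slope z = 3.3: A = zy² = 3.3×0.774² = 1.977 m²; P = 2y√(1+z²) = 2×0.774×3.448 = 5.338 m. Hydraulic radius R = A/P = 1.977/5.338 = 0.3704 m. Q_A = (1/0.029)·1.977·0.3704^(2/3)·√0.0027 = 1.827 m³/s.
Channel B: Flow area A = b·y = 5.86 × 3.1 = 18.17 m². Wetted perimeter P = b + 2y = 5.86 + 2×3.1 = 12.06 m. Hydraulic radius R = A/P = 18.17/12.06 = 1.506 m. Q_B = (1/0.029)·18.17·1.506^(2/3)·√0.0027 = 42.77 m³/s.
Q_A = 1.827 m³/s vs Q_B = 42.77 m³/s, so channel B carries more.

channel B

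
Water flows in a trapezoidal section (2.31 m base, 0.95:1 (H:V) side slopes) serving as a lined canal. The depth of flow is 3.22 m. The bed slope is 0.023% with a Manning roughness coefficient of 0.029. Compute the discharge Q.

With bottom width b = 2.31 m and side slope z = 0.95: A = (b + zy)y = (2.31 + 0.95×3.22)×3.22 = 17.29 m²; P = b + 2y√(1+z²) = 2.31 + 2×3.22×1.379 = 11.19 m.
Hydraulic radius R = A/P = 17.29/11.19 = 1.545 m.
Manning's equation: Q = (1/n) A R^(2/3) S^(1/2) = (1/0.029) × 17.29 × 1.545^(2/3) × 0.00023^(1/2) = 12.1 m³/s.

Q = 12.1 m³/s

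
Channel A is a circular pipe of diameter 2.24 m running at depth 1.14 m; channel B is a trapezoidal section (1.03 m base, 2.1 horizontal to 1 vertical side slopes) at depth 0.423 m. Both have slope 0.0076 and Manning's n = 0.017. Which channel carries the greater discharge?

channel A

Channel A: For a circular section of diameter D = 2.24 m at depth y = 1.14 m, the central angle is θ = 2 arccos(1 − 2y/D) = 3.177 rad. Then A = (D²/8)(θ − sin θ) = 2.015 m² and P = Dθ/2 = 3.559 m. Hydraulic radius R = A/P = 2.015/3.559 = 0.5663 m. Q_A = (1/0.017)·2.015·0.5663^(2/3)·√0.0076 = 7.074 m³/s.
Channel B: With bottom width b = 1.03 m and side slope z = 2.1: A = (b + zy)y = (1.03 + 2.1×0.423)×0.423 = 0.8114 m²; P = b + 2y√(1+z²) = 1.03 + 2×0.423×2.326 = 2.998 m. Hydraulic radius R = A/P = 0.8114/2.998 = 0.2707 m. Q_B = (1/0.017)·0.8114·0.2707^(2/3)·√0.0076 = 1.741 m³/s.
Q_A = 7.074 m³/s vs Q_B = 1.741 m³/s, so channel A carries more.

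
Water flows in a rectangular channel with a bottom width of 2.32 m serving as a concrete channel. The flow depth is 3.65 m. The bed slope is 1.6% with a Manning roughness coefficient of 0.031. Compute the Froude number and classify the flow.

Flow area A = b·y = 2.32 × 3.65 = 8.468 m². Wetted perimeter P = b + 2y = 2.32 + 2×3.65 = 9.62 m.
Hydraulic radius R = A/P = 8.468/9.62 = 0.8802 m.
V = (1/n) R^(2/3) √S = (1/0.031) × 0.8802^(2/3) × √0.016 = 3.748 m/s. Hydraulic depth D_h = A/T = 8.468/2.32 = 3.65 m.
Froude number Fr = V/√(g·D_h) = 3.748/√(9.81×3.65) = 0.626, which is less than 1, so the flow is subcritical.

subcritical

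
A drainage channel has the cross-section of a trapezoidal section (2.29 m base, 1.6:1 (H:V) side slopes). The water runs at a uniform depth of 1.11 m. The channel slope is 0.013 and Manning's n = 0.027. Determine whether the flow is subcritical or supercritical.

With bottom width b = 2.29 m and side slope z = 1.6: A = (b + zy)y = (2.29 + 1.6×1.11)×1.11 = 4.513 m²; P = b + 2y√(1+z²) = 2.29 + 2×1.11×1.887 = 6.479 m.
Hydraulic radius R = A/P = 4.513/6.479 = 0.6966 m.
V = (1/n) R^(2/3) √S = (1/0.027) × 0.6966^(2/3) × √0.013 = 3.319 m/s. Hydraulic depth D_h = A/T = 4.513/5.842 = 0.7726 m.
Froude number Fr = V/√(g·D_h) = 3.319/√(9.81×0.7726) = 1.21, which is greater than 1, so the flow is supercritical.

supercritical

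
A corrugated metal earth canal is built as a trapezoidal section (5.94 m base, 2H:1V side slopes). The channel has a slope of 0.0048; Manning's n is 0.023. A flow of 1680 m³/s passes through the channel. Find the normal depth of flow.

Manning's equation rearranged: A R^(2/3) = nQ / (1·√S) = 0.023 × 1680 / (√0.0048) = 557.7.
At y = 6.95 m: A R^(2/3) = 331.3 — short.
At y = 10.1 m: A R^(2/3) = 788.9 — over.
At y = 8.71 m: A R^(2/3) = 557.2 — close enough.

y_n = 8.71 m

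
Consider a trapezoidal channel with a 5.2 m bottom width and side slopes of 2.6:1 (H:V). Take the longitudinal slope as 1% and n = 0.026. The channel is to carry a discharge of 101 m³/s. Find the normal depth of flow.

Manning's equation rearranged: A R^(2/3) = nQ / (1·√S) = 0.026 × 101 / (√0.01) = 26.26.
At y = 1.78 m: A R^(2/3) = 19.28 — too small.
At y = 2.31 m: A R^(2/3) = 32.9 — too large.
At y = 2.07 m: A R^(2/3) = 26.21 — ≈ 26.26.

y_n = 2.07 m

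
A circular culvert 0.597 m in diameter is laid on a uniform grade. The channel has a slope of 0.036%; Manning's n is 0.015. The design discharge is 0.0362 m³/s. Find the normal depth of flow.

y_n = 0.249 m

Manning's equation rearranged: A R^(2/3) = nQ / (1·√S) = 0.015 × 0.0362 / (√0.00036) = 0.02862.
Try y = 0.204 m: A R^(2/3) = 0.01979 — short.
Try y = 0.249 m: A R^(2/3) = 0.02864 — matches.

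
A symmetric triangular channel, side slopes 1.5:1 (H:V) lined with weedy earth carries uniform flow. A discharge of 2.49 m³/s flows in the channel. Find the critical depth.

y_c = 0.891 m

At critical depth, Q² T / (g A³) = 1, i.e. A³/T = Q²/g = 2.49²/9.81 = 0.632.
Trying y = 1.07 m: A³/T = 1.578 — too large.
Trying y = 0.628 m: A³/T = 0.1099 — too small.
Trying y = 0.891 m: A³/T = 0.6317 — close enough.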